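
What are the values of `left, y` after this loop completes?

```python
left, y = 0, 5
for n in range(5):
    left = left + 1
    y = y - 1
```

left goes 0→5, y goes 5→0
`left, y` takes the values: (0, 5) → (1, 5) → (1, 4) → (2, 4) → (2, 3) → (3, 3) → (3, 2) → (4, 2) → (4, 1) → (5, 1) → (5, 0)

Answer: 5, 0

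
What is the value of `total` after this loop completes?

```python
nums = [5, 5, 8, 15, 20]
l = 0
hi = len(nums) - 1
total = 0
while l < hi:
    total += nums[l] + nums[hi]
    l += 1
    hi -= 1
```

Sum of pairs from ends
`total` takes the values: 0 → 25 → 45

Answer: 45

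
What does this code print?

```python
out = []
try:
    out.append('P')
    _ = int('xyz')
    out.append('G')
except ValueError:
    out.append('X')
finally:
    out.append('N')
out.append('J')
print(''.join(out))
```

Execution trace: 'P' (try body) → 'X' (except ValueError) → 'N' (finally) → 'J' (after the try/except). Output: PXNJ

Answer: PXNJ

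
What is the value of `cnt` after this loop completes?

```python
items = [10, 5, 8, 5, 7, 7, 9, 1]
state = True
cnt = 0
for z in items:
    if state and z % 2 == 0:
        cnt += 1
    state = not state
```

Count even values at even positions
`cnt` takes the values: 0 → 1 → 2

Answer: 2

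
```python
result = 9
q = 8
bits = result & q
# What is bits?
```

Trace:
`result = 9` → result = 9
`q = 8` → q = 8
`bits = result & q` → bits = 8
So bits = 8

Answer: 8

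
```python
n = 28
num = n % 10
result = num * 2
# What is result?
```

Trace:
`n = 28` → n = 28
`num = n % 10` → num = 8
`result = num * 2` → result = 16
So result = 16

Answer: 16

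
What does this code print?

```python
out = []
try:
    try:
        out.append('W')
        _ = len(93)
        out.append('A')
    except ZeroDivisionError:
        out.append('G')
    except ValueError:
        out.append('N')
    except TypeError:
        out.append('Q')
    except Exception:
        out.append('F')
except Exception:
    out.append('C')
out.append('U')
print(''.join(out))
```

Execution trace: 'W' (inner try body) → 'Q' (inner except TypeError) → 'U' (after the try/except). Output: WQU

Answer: WQU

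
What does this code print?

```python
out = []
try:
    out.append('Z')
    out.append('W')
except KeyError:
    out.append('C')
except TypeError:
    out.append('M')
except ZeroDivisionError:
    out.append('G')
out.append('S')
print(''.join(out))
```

Execution trace: 'Z' (try body) → 'W' (try body, no exception) → 'S' (after the try/except). Output: ZWS

Answer: ZWS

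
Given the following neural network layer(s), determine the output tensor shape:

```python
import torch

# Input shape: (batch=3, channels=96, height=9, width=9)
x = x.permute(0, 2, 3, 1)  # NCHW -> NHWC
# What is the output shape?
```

Input: (3, 96, 9, 9) -> Output: (3, 9, 9, 96)

Answer: (3, 9, 9, 96)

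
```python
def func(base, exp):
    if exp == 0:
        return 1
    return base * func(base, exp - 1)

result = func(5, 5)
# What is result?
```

func(5, 5) = 5 * 5 * 5 * 5 * 5 = 3125

Answer: 3125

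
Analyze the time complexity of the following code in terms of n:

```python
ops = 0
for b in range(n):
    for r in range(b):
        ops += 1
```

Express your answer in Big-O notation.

Each loop level contributes: n × n. Multiplying the contributions gives O(n^2).

Answer: O(n^2)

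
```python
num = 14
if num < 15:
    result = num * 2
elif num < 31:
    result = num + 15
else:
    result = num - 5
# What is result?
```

Trace:
`num = 14` → num = 14
`if num < 15: ...` → num < 15 is True → result = 28
So result = 28

Answer: 28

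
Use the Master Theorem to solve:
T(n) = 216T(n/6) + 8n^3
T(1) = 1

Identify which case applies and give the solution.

a=216, b=6, f(n)=8n^3. log_6(216) = 3. Since c=3 = 3, Case 2 applies: T(n) = Θ(n^log_b(a) · log n) = O(n^3 log n).

Answer: O(n^3 log n) - Case 2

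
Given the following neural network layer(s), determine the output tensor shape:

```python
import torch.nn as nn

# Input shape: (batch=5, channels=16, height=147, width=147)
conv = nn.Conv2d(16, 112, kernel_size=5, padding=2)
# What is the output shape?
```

Input: (5, 16, 147, 147) -> Output: (5, 112, 147, 147)

Answer: (5, 112, 147, 147)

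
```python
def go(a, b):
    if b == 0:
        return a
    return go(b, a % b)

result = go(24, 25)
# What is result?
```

go(24, 25) -> go(25, 24) -> go(24, 1) -> go(1, 0) -> 1

Answer: 1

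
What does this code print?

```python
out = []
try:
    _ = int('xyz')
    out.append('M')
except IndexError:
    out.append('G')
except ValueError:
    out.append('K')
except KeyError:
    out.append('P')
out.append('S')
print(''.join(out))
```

Execution trace: 'K' (except ValueError) → 'S' (after the try/except). Output: KS

Answer: KS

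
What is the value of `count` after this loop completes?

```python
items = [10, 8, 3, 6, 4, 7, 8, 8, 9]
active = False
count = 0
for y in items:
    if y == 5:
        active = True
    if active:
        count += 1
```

Count elements after first 5 in [10, 8, 3, 6, 4, 7, 8, 8, 9]
`count` takes the values: 0

Answer: 0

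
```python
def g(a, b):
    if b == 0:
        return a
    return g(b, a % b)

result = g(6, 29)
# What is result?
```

g(6, 29) -> g(29, 6) -> g(6, 5) -> g(5, 1) -> g(1, 0) -> 1

Answer: 1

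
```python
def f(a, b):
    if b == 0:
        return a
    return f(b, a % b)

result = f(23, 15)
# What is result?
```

f(23, 15) -> f(15, 8) -> f(8, 7) -> f(7, 1) -> f(1, 0) -> 1

Answer: 1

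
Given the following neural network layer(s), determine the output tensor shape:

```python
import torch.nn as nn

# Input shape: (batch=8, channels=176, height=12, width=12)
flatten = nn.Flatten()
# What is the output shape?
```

Input: (8, 176, 12, 12) -> Output: (8, 25344)

Answer: (8, 25344)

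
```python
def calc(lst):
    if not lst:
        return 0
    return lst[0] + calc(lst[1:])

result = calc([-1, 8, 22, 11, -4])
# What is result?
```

(-1) + 8 + 22 + 11 + (-4) + 0 = 36

Answer: 36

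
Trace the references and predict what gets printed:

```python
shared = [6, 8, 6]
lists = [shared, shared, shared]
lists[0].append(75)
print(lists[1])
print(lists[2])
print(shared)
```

Key concept: list of same reference.
Step by step:
`shared = [6, 8, 6]` → shared = [6, 8, 6]
`lists = [shared, shared, shared]` → lists = [[6, 8, 6], [6, 8, 6], [6, 8, 6]]
`lists[0].append(75)` → shared = [6, 8, 6, 75]; lists = [[6, 8, 6, 75], [6, 8, 6, 75], [6, 8, 6, 75]]
`print(lists[1])` → prints [6, 8, 6, 75]
`print(lists[2])` → prints [6, 8, 6, 75]
`print(shared)` → prints [6, 8, 6, 75]

Answer:
[6, 8, 6, 75]
[6, 8, 6, 75]
[6, 8, 6, 75]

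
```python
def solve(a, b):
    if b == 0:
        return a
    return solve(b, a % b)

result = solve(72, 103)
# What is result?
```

solve(72, 103) -> solve(103, 72) -> solve(72, 31) -> solve(31, 10) -> solve(10, 1) -> solve(1, 0) -> 1

Answer: 1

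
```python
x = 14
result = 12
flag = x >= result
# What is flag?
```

Trace:
`x = 14` → x = 14
`result = 12` → result = 12
`flag = x >= result` → flag = True
So flag = True

Answer: True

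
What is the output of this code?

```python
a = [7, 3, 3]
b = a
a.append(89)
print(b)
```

Key concept: basic list aliasing.
Step by step:
`a = [7, 3, 3]` → a = [7, 3, 3]
`b = a` → b = [7, 3, 3] (same object as a)
`a.append(89)` → a = [7, 3, 3, 89] (same object as b); b = [7, 3, 3, 89] (same object as a)
`print(b)` → prints [7, 3, 3, 89]

Answer: [7, 3, 3, 89]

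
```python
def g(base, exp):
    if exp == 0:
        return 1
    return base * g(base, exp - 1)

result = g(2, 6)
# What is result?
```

g(2, 6) = 2 * 2 * 2 * 2 * 2 * 2 = 64

Answer: 64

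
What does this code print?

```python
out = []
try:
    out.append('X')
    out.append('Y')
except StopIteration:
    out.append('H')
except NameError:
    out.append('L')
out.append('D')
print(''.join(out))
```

Execution trace: 'X' (try body) → 'Y' (try body, no exception) → 'D' (after the try/except). Output: XYD

Answer: XYD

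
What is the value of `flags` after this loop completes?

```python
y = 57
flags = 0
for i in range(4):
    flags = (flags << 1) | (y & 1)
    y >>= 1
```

Reverse lowest 4 bits of 57
`flags` takes the values: 0 → 1 → 2 → 4 → 9

Answer: 9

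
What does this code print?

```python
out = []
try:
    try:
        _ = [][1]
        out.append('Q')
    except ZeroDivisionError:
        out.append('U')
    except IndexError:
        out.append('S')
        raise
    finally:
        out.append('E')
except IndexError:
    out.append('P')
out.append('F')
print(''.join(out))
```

Execution trace: 'S' (inner except IndexError) → 'E' (inner finally) → 'P' (outer except IndexError) → 'F' (after the try/except). Output: SEPF

Answer: SEPF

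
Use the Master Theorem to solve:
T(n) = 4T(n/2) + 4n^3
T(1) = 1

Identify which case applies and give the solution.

a=4, b=2, f(n)=4n^3. log_2(4) = 2. Since c=3 > 2 and the regularity condition holds (4(n/2)^3 = (4/2^3)n^3 with 4/2^3 < 1), Case 3 applies: T(n) = Θ(f(n)) = O(n^3).

Answer: O(n^3) - Case 3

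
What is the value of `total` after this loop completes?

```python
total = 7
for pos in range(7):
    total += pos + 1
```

Start at 7, add 1 to 7 = 35
`total` takes the values: 7 → 8 → 10 → 13 → 17 → 22 → 28 → 35

Answer: 35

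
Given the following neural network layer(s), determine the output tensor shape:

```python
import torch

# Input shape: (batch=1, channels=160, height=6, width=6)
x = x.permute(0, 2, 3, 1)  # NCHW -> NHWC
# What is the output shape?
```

Input: (1, 160, 6, 6) -> Output: (1, 6, 6, 160)

Answer: (1, 6, 6, 160)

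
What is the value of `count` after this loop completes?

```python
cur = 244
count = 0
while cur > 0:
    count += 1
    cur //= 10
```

Count digits by repeated division by 10
`count` takes the values: 0 → 1 → 2 → 3

Answer: 3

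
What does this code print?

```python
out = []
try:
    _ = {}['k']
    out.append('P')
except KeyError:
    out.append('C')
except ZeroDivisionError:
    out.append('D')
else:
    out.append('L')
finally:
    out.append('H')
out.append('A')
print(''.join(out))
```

Execution trace: 'C' (except KeyError) → 'H' (finally) → 'A' (after the try/except). Output: CHA

Answer: CHA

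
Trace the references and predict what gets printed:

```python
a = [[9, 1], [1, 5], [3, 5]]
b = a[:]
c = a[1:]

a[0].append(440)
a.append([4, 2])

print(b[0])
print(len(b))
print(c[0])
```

Key concept: slice with nested mutation.
Step by step:
`a = [[9, 1], [1, 5], [3, 5]]` → a = [[9, 1], [1, 5], [3, 5]]
`b = a[:]` → b = [[9, 1], [1, 5], [3, 5]]
`c = a[1:]` → c = [[1, 5], [3, 5]]
`a[0].append(440)` → a = [[9, 1, 440], [1, 5], [3, 5]]; b = [[9, 1, 440], [1, 5], [3, 5]]
`a.append([4, 2])` → a = [[9, 1, 440], [1, 5], [3, 5], [4, 2]]
`print(b[0])` → prints [9, 1, 440]
`print(len(b))` → prints 3
`print(c[0])` → prints [1, 5]

Answer:
[9, 1, 440]
3
[1, 5]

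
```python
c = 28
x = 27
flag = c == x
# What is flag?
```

Trace:
`c = 28` → c = 28
`x = 27` → x = 27
`flag = c == x` → flag = False
So flag = False

Answer: False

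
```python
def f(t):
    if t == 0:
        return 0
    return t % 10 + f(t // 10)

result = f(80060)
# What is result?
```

Sum of digits of 80060: 0 + 6 + 0 + 0 + 8 = 14

Answer: 14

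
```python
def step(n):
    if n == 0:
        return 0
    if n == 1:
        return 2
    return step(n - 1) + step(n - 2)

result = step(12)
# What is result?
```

Build up from base cases: step(0)=0, step(1)=2, step(2)=2, step(3)=4, step(4)=6, step(5)=10, step(6)=16, ..., step(12)=288

Answer: 288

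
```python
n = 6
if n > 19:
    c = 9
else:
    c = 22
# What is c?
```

Trace:
`n = 6` → n = 6
`if n > 19: ...` → n > 19 is False, take else branch → c = 22
So c = 22

Answer: 22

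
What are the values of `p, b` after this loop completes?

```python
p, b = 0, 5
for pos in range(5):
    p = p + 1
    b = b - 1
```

p goes 0→5, b goes 5→0
`p, b` takes the values: (0, 5) → (1, 5) → (1, 4) → (2, 4) → (2, 3) → (3, 3) → (3, 2) → (4, 2) → (4, 1) → (5, 1) → (5, 0)

Answer: 5, 0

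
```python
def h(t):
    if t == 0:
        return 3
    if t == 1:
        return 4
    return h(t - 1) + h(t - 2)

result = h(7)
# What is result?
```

Build up from base cases: h(0)=3, h(1)=4, h(2)=7, h(3)=11, h(4)=18, h(5)=29, h(6)=47, ..., h(7)=76

Answer: 76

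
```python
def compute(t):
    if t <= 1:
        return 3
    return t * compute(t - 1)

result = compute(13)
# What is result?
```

compute(13) = 13 * 12 * 11 * 10 * 9 * 8 * 7 * 6 * 5 * 4 * 3 * 2 * 3 = 18681062400

Answer: 18681062400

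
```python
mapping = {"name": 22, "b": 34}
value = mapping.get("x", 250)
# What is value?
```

Trace:
`mapping = {"name": 22, "b": 34}` → mapping = {'name': 22, 'b': 34}
`value = mapping.get("x", 250)` → value = 250
So value = 250

Answer: 250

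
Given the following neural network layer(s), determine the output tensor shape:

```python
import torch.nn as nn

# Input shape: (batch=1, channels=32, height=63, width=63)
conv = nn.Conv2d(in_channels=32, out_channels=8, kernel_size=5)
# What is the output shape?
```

Input: (1, 32, 63, 63) -> Output: (1, 8, 59, 59)

Answer: (1, 8, 59, 59)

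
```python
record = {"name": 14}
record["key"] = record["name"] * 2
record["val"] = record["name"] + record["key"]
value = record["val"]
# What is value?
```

Trace:
`record = {"name": 14}` → record = {'name': 14}
`record["key"] = record["name"] * 2` → record = {'name': 14, 'key': 28}
`record["val"] = record["name"] + record["key"]` → record = {'name': 14, 'key': 28, 'val': 42}
`value = record["val"]` → value = 42
So value = 42

Answer: 42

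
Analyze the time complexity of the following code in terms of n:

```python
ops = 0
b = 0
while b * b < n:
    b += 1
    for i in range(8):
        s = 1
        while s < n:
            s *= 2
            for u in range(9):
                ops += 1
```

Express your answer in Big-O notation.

Each loop level contributes: √n × 1 × log n × 1. Multiplying the contributions gives O(√n log n).

Answer: O(√n log n)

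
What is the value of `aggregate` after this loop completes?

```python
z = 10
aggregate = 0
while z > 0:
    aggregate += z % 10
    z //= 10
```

Sum digits of 10
`aggregate` takes the values: 0 → 1

Answer: 1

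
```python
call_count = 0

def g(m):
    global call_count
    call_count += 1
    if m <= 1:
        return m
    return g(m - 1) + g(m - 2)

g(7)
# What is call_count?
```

Calls(m) = 1 + Calls(m-1) + Calls(m-2); Calls(0)=Calls(1)=1. For m=7 this gives 41.

Answer: 41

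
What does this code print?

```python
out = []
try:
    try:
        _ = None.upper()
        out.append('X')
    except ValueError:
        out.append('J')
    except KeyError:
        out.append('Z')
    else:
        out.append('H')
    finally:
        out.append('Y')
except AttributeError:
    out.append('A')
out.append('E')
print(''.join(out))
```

Execution trace: 'Y' (finally) → 'A' (outer except AttributeError) → 'E' (after the try/except). Output: YAE

Answer: YAE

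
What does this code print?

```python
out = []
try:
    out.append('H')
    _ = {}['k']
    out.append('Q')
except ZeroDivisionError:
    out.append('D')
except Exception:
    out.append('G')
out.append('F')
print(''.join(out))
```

Execution trace: 'H' (try body) → 'G' (except Exception) → 'F' (after the try/except). Output: HGF

Answer: HGF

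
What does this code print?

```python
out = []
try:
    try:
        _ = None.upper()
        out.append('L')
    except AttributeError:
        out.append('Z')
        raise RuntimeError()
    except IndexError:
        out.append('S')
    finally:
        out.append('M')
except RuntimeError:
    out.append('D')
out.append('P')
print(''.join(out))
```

Execution trace: 'Z' (inner except AttributeError) → 'M' (inner finally) → 'D' (outer except RuntimeError) → 'P' (after the try/except). Output: ZMDP

Answer: ZMDP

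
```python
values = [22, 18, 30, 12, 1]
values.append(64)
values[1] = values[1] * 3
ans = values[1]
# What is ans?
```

Trace:
`values = [22, 18, 30, 12, 1]` → values = [22, 18, 30, 12, 1]
`values.append(64)` → values = [22, 18, 30, 12, 1, 64]
`values[1] = values[1] * 3` → values = [22, 54, 30, 12, 1, 64]
`ans = values[1]` → ans = 54
So ans = 54

Answer: 54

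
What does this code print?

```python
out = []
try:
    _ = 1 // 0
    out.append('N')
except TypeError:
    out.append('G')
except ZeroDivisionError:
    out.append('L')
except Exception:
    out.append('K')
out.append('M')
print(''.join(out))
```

Execution trace: 'L' (except ZeroDivisionError) → 'M' (after the try/except). Output: LM

Answer: LM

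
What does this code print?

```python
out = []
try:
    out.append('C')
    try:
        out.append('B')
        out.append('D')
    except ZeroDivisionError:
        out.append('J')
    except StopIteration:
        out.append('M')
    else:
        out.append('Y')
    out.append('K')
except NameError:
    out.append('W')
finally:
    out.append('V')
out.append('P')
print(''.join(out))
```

Execution trace: 'C' (try body) → 'B' (inner try body) → 'D' (inner try body, no exception) → 'Y' (inner else) → 'K' (try body, no exception) → 'V' (finally) → 'P' (after the try/except). Output: CBDYKVP

Answer: CBDYKVP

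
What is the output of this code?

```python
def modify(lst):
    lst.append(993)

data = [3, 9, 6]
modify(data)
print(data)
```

Key concept: function modifies passed list.
Step by step:
`data = [3, 9, 6]` → data = [3, 9, 6]
`modify(data)` → data = [3, 9, 6, 993]
`print(data)` → prints [3, 9, 6, 993]

Answer: [3, 9, 6, 993]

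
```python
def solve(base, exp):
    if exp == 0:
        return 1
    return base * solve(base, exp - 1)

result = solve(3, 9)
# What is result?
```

solve(3, 9) = 3 * 3 * 3 * 3 * 3 * 3 * 3 * 3 * 3 = 19683

Answer: 19683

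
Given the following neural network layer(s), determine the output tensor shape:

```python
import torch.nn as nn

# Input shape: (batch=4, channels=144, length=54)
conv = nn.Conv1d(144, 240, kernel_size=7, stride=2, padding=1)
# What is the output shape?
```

Input: (4, 144, 54) -> Output: (4, 240, 25)

Answer: (4, 240, 25)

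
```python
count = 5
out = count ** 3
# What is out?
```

Trace:
`count = 5` → count = 5
`out = count ** 3` → out = 125
So out = 125

Answer: 125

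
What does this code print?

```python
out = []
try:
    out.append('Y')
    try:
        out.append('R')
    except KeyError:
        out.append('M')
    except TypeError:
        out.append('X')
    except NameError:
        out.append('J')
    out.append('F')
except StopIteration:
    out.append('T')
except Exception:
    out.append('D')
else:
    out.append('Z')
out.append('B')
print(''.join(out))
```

Execution trace: 'Y' (try body) → 'R' (inner try body, no exception) → 'F' (try body, no exception) → 'Z' (else) → 'B' (after the try/except). Output: YRFZB

Answer: YRFZB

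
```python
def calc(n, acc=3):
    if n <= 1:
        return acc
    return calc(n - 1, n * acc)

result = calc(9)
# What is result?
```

Accumulator trace (n, acc): (9, 3) -> (8, 27) -> (7, 216) -> (6, 1512) -> (5, 9072) -> (4, 45360) -> (3, 181440) -> (2, 544320) -> (1, 1088640) -> return 1088640

Answer: 1088640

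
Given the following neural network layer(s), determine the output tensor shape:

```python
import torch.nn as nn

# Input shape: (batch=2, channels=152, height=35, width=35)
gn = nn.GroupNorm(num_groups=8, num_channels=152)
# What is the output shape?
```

Input: (2, 152, 35, 35) -> Output: (2, 152, 35, 35)

Answer: (2, 152, 35, 35)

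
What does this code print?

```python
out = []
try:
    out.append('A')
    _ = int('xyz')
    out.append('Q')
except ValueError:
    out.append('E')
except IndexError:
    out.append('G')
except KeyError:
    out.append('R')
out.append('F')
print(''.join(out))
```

Execution trace: 'A' (try body) → 'E' (except ValueError) → 'F' (after the try/except). Output: AEF

Answer: AEF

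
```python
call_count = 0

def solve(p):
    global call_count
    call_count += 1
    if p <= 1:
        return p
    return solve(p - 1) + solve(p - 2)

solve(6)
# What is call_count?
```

Calls(p) = 1 + Calls(p-1) + Calls(p-2); Calls(0)=Calls(1)=1. For p=6 this gives 25.

Answer: 25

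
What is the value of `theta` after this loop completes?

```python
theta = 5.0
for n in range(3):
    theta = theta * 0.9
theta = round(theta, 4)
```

Exponential decay: 5.0 * 0.9^3
`theta` takes the values: 5.0 → 4.5 → 4.05 → 3.645

Answer: 3.645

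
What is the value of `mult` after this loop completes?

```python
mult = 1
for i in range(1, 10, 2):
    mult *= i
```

Product of 1, 3, 5, ... up to 9
`mult` takes the values: 1 → 3 → 15 → 105 → 945

Answer: 945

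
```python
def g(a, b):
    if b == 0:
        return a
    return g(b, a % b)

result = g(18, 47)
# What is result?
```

g(18, 47) -> g(47, 18) -> g(18, 11) -> g(11, 7) -> g(7, 4) -> g(4, 3) -> g(3, 1) -> g(1, 0) -> 1

Answer: 1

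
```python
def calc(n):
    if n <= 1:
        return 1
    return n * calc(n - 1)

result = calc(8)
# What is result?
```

calc(8) = 8 * 7 * 6 * 5 * 4 * 3 * 2 * 1 = 40320

Answer: 40320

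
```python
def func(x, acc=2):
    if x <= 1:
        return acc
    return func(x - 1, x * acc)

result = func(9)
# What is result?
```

Accumulator trace (n, acc): (9, 2) -> (8, 18) -> (7, 144) -> (6, 1008) -> (5, 6048) -> (4, 30240) -> (3, 120960) -> (2, 362880) -> (1, 725760) -> return 725760

Answer: 725760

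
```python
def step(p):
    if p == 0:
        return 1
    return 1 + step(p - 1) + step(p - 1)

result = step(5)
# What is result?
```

step(p) = 1 + 2·step(p-1), step(0)=1. Closed form: (1+1)·2^5 - 1 = 63.

Answer: 63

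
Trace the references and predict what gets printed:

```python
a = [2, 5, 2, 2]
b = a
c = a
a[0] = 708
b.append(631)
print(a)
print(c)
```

Key concept: multiple aliases.
Step by step:
`a = [2, 5, 2, 2]` → a = [2, 5, 2, 2]
`b = a` → b = [2, 5, 2, 2] (same object as a)
`c = a` → c = [2, 5, 2, 2] (same object as a, b)
`a[0] = 708` → a = [708, 5, 2, 2] (same object as b, c); b = [708, 5, 2, 2] (same object as a, c); c = [708, 5, 2, 2] (same object as a, b)
`b.append(631)` → a = [708, 5, 2, 2, 631] (same object as b, c); b = [708, 5, 2, 2, 631] (same object as a, c); c = [708, 5, 2, 2, 631] (same object as a, b)
`print(a)` → prints [708, 5, 2, 2, 631]
`print(c)` → prints [708, 5, 2, 2, 631]

Answer:
[708, 5, 2, 2, 631]
[708, 5, 2, 2, 631]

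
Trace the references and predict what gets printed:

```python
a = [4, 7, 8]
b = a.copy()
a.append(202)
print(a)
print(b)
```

Key concept: list.copy() creates independent copy.
Step by step:
`a = [4, 7, 8]` → a = [4, 7, 8]
`b = a.copy()` → b = [4, 7, 8]
`a.append(202)` → a = [4, 7, 8, 202]
`print(a)` → prints [4, 7, 8, 202]
`print(b)` → prints [4, 7, 8]

Answer:
[4, 7, 8, 202]
[4, 7, 8]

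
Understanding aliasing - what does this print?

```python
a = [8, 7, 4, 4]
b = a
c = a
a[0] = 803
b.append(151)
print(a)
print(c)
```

Key concept: multiple aliases.
Step by step:
`a = [8, 7, 4, 4]` → a = [8, 7, 4, 4]
`b = a` → b = [8, 7, 4, 4] (same object as a)
`c = a` → c = [8, 7, 4, 4] (same object as a, b)
`a[0] = 803` → a = [803, 7, 4, 4] (same object as b, c); b = [803, 7, 4, 4] (same object as a, c); c = [803, 7, 4, 4] (same object as a, b)
`b.append(151)` → a = [803, 7, 4, 4, 151] (same object as b, c); b = [803, 7, 4, 4, 151] (same object as a, c); c = [803, 7, 4, 4, 151] (same object as a, b)
`print(a)` → prints [803, 7, 4, 4, 151]
`print(c)` → prints [803, 7, 4, 4, 151]

Answer:
[803, 7, 4, 4, 151]
[803, 7, 4, 4, 151]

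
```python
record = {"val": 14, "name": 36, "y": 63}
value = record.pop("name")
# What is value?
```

Trace:
`record = {"val": 14, "name": 36, "y": 63}` → record = {'val': 14, 'name': 36, 'y': 63}
`value = record.pop("name")` → record = {'val': 14, 'y': 63}; value = 36
So value = 36

Answer: 36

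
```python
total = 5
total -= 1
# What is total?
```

Trace:
`total = 5` → total = 5
`total -= 1` → total = 4
So total = 4

Answer: 4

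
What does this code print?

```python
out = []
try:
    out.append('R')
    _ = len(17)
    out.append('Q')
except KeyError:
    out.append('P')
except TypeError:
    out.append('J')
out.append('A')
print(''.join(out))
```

Execution trace: 'R' (try body) → 'J' (except TypeError) → 'A' (after the try/except). Output: RJA

Answer: RJA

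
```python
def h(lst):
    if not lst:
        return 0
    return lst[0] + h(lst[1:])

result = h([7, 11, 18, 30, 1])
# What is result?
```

7 + 11 + 18 + 30 + 1 + 0 = 67

Answer: 67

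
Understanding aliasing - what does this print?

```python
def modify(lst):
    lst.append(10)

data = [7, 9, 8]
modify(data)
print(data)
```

Key concept: function modifies passed list.
Step by step:
`data = [7, 9, 8]` → data = [7, 9, 8]
`modify(data)` → data = [7, 9, 8, 10]
`print(data)` → prints [7, 9, 8, 10]

Answer: [7, 9, 8, 10]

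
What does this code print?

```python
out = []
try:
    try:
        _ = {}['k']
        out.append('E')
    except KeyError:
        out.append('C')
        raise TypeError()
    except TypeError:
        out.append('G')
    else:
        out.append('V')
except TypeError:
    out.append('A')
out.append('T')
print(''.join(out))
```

Execution trace: 'C' (inner except KeyError) → 'A' (outer except TypeError) → 'T' (after the try/except). Output: CAT

Answer: CAT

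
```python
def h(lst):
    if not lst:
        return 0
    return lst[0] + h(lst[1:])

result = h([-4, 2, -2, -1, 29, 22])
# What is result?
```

(-4) + 2 + (-2) + (-1) + 29 + 22 + 0 = 46

Answer: 46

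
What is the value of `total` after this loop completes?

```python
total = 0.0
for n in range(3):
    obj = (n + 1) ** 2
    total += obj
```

Sum of squared losses 1² + 2² + ... + 3²
`total` takes the values: 0.0 → 1.0 → 5.0 → 14.0

Answer: 14.0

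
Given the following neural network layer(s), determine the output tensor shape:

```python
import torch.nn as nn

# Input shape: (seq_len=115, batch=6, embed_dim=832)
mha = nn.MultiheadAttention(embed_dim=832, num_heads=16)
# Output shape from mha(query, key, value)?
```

Input: (115, 6, 832) -> Output: (115, 6, 832)

Answer: (115, 6, 832)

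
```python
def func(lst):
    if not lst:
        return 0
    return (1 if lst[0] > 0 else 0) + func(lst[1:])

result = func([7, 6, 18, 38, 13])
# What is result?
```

Count of positive elements in [7, 6, 18, 38, 13] = 5

Answer: 5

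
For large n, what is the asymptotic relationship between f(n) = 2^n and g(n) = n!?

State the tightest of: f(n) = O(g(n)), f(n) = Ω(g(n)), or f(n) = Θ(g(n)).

2^n vs n!: f(n) = O(g(n)) but not Ω(g(n)) — n! grows strictly faster than 2^n.

Answer: f(n) = O(g(n)) but not Ω(g(n)) — n! grows strictly faster than 2^n.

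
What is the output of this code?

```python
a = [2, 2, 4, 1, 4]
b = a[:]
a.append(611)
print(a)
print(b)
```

Key concept: slice [:] creates copy.
Step by step:
`a = [2, 2, 4, 1, 4]` → a = [2, 2, 4, 1, 4]
`b = a[:]` → b = [2, 2, 4, 1, 4]
`a.append(611)` → a = [2, 2, 4, 1, 4, 611]
`print(a)` → prints [2, 2, 4, 1, 4, 611]
`print(b)` → prints [2, 2, 4, 1, 4]

Answer:
[2, 2, 4, 1, 4, 611]
[2, 2, 4, 1, 4]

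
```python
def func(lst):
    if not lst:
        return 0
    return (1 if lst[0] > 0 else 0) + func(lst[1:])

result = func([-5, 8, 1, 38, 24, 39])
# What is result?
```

Count of positive elements in [-5, 8, 1, 38, 24, 39] = 5

Answer: 5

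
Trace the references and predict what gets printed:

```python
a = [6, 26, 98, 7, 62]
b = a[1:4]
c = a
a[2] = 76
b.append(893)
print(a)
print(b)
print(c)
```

Key concept: slice vs alias.
Step by step:
`a = [6, 26, 98, 7, 62]` → a = [6, 26, 98, 7, 62]
`b = a[1:4]` → b = [26, 98, 7]
`c = a` → c = [6, 26, 98, 7, 62] (same object as a)
`a[2] = 76` → a = [6, 26, 76, 7, 62] (same object as c); c = [6, 26, 76, 7, 62] (same object as a)
`b.append(893)` → b = [26, 98, 7, 893]
`print(a)` → prints [6, 26, 76, 7, 62]
`print(b)` → prints [26, 98, 7, 893]
`print(c)` → prints [6, 26, 76, 7, 62]

Answer:
[6, 26, 76, 7, 62]
[26, 98, 7, 893]
[6, 26, 76, 7, 62]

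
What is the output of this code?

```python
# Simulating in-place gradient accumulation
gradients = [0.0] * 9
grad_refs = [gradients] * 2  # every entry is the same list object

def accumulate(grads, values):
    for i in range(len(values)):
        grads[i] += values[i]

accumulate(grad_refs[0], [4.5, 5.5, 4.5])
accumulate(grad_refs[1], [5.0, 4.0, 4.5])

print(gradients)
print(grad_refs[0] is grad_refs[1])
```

Key concept: gradient accumulation aliasing.
Step by step:
`gradients = [0.0] * 9` → gradients = [0.0, 0.0, 0.0, 0.0, 0.0, 0.0, 0.0, 0.0, 0.0]
`grad_refs = [gradients] * 2` → grad_refs = [[0.0, 0.0, 0.0, 0.0, 0.0, 0.0, 0.0, 0.0, 0.0], [0.0, 0.0, 0.0, 0.0, 0.0, 0.0, 0.0, 0.0, 0.0]]
`accumulate(grad_refs[0], [4.5, 5.5, 4.5])` → gradients = [4.5, 5.5, 4.5, 0.0, 0.0, 0.0, 0.0, 0.0, 0.0]; grad_refs = [[4.5, 5.5, 4.5, 0.0, 0.0, 0.0, 0.0, 0.0, 0.0], [4.5, 5.5, 4.5, 0.0, 0.0, 0.0, 0.0, 0.0, 0.0]]
`accumulate(grad_refs[1], [5.0, 4.0, 4.5])` → gradients = [9.5, 9.5, 9.0, 0.0, 0.0, 0.0, 0.0, 0.0, 0.0]; grad_refs = [[9.5, 9.5, 9.0, 0.0, 0.0, 0.0, 0.0, 0.0, 0.0], [9.5, 9.5, 9.0, 0.0, 0.0, 0.0, 0.0, 0.0, 0.0]]
`print(gradients)` → prints [9.5, 9.5, 9.0, 0.0, 0.0, 0.0, 0.0, 0.0, 0.0]
`print(grad_refs[0] is grad_refs[1])` → prints True

Answer:
[9.5, 9.5, 9.0, 0.0, 0.0, 0.0, 0.0, 0.0, 0.0]
True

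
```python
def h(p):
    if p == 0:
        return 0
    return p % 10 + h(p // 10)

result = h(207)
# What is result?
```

Sum of digits of 207: 7 + 0 + 2 = 9

Answer: 9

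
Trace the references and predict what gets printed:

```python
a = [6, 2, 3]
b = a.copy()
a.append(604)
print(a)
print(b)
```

Key concept: list.copy() creates independent copy.
Step by step:
`a = [6, 2, 3]` → a = [6, 2, 3]
`b = a.copy()` → b = [6, 2, 3]
`a.append(604)` → a = [6, 2, 3, 604]
`print(a)` → prints [6, 2, 3, 604]
`print(b)` → prints [6, 2, 3]

Answer:
[6, 2, 3, 604]
[6, 2, 3]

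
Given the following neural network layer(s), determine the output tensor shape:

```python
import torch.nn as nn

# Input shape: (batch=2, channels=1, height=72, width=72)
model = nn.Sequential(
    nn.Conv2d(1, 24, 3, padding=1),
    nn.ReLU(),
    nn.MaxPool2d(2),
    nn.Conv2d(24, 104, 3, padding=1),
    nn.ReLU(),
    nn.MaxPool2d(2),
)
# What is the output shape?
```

Input: (2, 1, 72, 72) -> after first Conv2d: (2, 24, 72, 72) -> after first MaxPool2d: (2, 24, 36, 36) -> after second Conv2d: (2, 104, 36, 36) -> Output: (2, 104, 18, 18)

Answer: (2, 104, 18, 18)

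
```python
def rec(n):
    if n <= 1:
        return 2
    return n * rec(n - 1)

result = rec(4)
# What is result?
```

rec(4) = 4 * 3 * 2 * 2 = 48

Answer: 48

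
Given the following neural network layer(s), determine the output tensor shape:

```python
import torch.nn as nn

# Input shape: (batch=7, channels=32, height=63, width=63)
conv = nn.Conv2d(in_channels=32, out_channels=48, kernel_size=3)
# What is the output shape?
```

Input: (7, 32, 63, 63) -> Output: (7, 48, 61, 61)

Answer: (7, 48, 61, 61)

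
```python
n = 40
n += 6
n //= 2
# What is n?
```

Trace:
`n = 40` → n = 40
`n += 6` → n = 46
`n //= 2` → n = 23
So n = 23

Answer: 23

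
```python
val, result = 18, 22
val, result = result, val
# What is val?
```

Trace:
`val, result = 18, 22` → val = 18; result = 22
`val, result = result, val` → val = 22; result = 18
So val = 22

Answer: 22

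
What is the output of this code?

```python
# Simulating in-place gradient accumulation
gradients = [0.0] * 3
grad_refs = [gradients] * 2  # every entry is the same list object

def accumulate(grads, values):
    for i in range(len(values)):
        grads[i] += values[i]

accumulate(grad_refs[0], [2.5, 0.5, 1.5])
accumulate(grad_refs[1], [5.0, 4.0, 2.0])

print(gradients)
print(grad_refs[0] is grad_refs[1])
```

Key concept: gradient accumulation aliasing.
Step by step:
`gradients = [0.0] * 3` → gradients = [0.0, 0.0, 0.0]
`grad_refs = [gradients] * 2` → grad_refs = [[0.0, 0.0, 0.0], [0.0, 0.0, 0.0]]
`accumulate(grad_refs[0], [2.5, 0.5, 1.5])` → gradients = [2.5, 0.5, 1.5]; grad_refs = [[2.5, 0.5, 1.5], [2.5, 0.5, 1.5]]
`accumulate(grad_refs[1], [5.0, 4.0, 2.0])` → gradients = [7.5, 4.5, 3.5]; grad_refs = [[7.5, 4.5, 3.5], [7.5, 4.5, 3.5]]
`print(gradients)` → prints [7.5, 4.5, 3.5]
`print(grad_refs[0] is grad_refs[1])` → prints True

Answer:
[7.5, 4.5, 3.5]
True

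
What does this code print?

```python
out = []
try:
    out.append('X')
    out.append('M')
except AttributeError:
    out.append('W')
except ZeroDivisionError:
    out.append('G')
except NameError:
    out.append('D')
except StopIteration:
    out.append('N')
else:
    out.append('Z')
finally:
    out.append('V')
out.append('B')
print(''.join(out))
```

Execution trace: 'X' (try body) → 'M' (try body, no exception) → 'Z' (else) → 'V' (finally) → 'B' (after the try/except). Output: XMZVB

Answer: XMZVB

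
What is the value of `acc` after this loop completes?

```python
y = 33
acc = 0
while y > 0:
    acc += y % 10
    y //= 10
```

Sum digits of 33
`acc` takes the values: 0 → 3 → 6

Answer: 6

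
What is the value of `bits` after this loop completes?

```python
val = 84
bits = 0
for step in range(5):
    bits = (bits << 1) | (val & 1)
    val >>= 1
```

Reverse lowest 5 bits of 84
`bits` takes the values: 0 → 1 → 2 → 5

Answer: 5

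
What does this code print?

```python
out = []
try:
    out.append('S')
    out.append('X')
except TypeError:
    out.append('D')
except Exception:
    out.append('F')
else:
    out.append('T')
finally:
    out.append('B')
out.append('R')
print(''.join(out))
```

Execution trace: 'S' (try body) → 'X' (try body, no exception) → 'T' (else) → 'B' (finally) → 'R' (after the try/except). Output: SXTBR

Answer: SXTBR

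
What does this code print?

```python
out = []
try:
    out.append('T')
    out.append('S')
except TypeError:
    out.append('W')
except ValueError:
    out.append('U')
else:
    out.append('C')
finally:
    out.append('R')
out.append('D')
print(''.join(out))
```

Execution trace: 'T' (try body) → 'S' (try body, no exception) → 'C' (else) → 'R' (finally) → 'D' (after the try/except). Output: TSCRD

Answer: TSCRD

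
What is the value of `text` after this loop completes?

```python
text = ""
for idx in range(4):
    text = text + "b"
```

Repeat 'b' 4 times
`text` takes the values: "" → "b" → "bb" → "bbb" → "bbbb"

Answer: "bbbb"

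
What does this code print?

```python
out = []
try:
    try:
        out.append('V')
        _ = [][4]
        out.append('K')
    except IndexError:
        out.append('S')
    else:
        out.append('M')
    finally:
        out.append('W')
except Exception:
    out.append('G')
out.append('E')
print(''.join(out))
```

Execution trace: 'V' (inner try body) → 'S' (inner except IndexError) → 'W' (inner finally) → 'E' (after the try/except). Output: VSWE

Answer: VSWE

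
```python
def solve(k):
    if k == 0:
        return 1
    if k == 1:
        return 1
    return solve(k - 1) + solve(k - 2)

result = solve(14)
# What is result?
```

Build up from base cases: solve(0)=1, solve(1)=1, solve(2)=2, solve(3)=3, solve(4)=5, solve(5)=8, solve(6)=13, ..., solve(14)=610

Answer: 610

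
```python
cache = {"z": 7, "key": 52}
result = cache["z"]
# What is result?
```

Trace:
`cache = {"z": 7, "key": 52}` → cache = {'z': 7, 'key': 52}
`result = cache["z"]` → result = 7
So result = 7

Answer: 7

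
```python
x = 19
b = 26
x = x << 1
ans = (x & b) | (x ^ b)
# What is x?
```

Trace:
`x = 19` → x = 19
`b = 26` → b = 26
`x = x << 1` → x = 38
`ans = (x & b) | (x ^ b)` → ans = 62
So x = 38

Answer: 38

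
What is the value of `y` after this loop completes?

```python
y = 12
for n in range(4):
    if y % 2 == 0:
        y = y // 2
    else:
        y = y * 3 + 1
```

Collatz-style transformation from 12
`y` takes the values: 12 → 6 → 3 → 10 → 5

Answer: 5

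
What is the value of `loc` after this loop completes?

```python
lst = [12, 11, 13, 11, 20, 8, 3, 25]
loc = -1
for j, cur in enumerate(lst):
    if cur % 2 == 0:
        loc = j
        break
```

First even number index in [12, 11, 13, 11, 20, 8, 3, 25]
`loc` takes the values: -1 → 0

Answer: 0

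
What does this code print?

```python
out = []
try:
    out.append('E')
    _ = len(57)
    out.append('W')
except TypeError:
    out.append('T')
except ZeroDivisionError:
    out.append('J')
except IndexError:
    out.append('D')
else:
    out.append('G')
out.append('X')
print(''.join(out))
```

Execution trace: 'E' (try body) → 'T' (except TypeError) → 'X' (after the try/except). Output: ETX

Answer: ETX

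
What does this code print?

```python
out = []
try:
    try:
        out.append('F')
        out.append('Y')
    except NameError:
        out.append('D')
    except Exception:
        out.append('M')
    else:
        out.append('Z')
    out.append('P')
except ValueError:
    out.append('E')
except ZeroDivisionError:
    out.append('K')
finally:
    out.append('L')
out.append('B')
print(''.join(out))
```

Execution trace: 'F' (inner try body) → 'Y' (inner try body, no exception) → 'Z' (inner else) → 'P' (try body, no exception) → 'L' (finally) → 'B' (after the try/except). Output: FYZPLB

Answer: FYZPLB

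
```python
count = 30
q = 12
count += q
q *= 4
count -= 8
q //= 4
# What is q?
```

Trace:
`count = 30` → count = 30
`q = 12` → q = 12
`count += q` → count = 42
`q *= 4` → q = 48
`count -= 8` → count = 34
`q //= 4` → q = 12
So q = 12

Answer: 12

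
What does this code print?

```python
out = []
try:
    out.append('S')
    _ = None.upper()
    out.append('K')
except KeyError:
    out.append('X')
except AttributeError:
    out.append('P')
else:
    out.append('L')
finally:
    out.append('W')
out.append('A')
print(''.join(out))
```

Execution trace: 'S' (try body) → 'P' (except AttributeError) → 'W' (finally) → 'A' (after the try/except). Output: SPWA

Answer: SPWA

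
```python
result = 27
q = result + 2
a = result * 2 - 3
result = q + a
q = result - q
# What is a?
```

Trace:
`result = 27` → result = 27
`q = result + 2` → q = 29
`a = result * 2 - 3` → a = 51
`result = q + a` → result = 80
`q = result - q` → q = 51
So a = 51

Answer: 51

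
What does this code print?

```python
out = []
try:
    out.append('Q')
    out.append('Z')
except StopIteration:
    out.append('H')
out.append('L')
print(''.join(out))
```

Execution trace: 'Q' (try body) → 'Z' (try body, no exception) → 'L' (after the try/except). Output: QZL

Answer: QZL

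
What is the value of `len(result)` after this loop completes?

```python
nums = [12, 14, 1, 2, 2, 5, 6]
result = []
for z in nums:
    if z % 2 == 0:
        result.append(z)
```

Count even numbers in [12, 14, 1, 2, 2, 5, 6]
`result` takes the values: [] → [12] → [12, 14] → [12, 14, 2] → [12, 14, 2, 2] → [12, 14, 2, 2, 6]
So `len(result)` = 5

Answer: 5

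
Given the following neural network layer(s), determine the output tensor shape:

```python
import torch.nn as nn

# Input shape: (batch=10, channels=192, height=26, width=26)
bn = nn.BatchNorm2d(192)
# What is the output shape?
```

Input: (10, 192, 26, 26) -> Output: (10, 192, 26, 26)

Answer: (10, 192, 26, 26)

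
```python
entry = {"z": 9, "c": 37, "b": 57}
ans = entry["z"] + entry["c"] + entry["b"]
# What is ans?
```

Trace:
`entry = {"z": 9, "c": 37, "b": 57}` → entry = {'z': 9, 'c': 37, 'b': 57}
`ans = entry["z"] + entry["c"] + entry["b"]` → ans = 103
So ans = 103

Answer: 103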